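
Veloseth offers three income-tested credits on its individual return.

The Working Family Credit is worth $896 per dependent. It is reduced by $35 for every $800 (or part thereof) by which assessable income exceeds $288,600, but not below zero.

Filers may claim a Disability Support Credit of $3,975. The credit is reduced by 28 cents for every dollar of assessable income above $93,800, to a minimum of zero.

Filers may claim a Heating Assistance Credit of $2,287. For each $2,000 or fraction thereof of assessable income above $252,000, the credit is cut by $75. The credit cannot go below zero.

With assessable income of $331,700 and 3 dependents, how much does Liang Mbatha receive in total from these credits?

$798

Working Family Credit: base = 3 × $896 = $2,688. income exceeds $288,600 by $43,100, which is 54 full-or-partial $800 increments; reduction = 54 × $35 = $1,890, leaving $798.
Disability Support Credit: 28% of the $237,900 excess over $93,800 is $66,612 ≥ base, so the credit is $0.
Heating Assistance Credit: income exceeds $252,000 by $79,700 → 40 increments × $75 = $3,000 ≥ base, so the credit is $0.
Total: $798 + $0 + $0 = $798.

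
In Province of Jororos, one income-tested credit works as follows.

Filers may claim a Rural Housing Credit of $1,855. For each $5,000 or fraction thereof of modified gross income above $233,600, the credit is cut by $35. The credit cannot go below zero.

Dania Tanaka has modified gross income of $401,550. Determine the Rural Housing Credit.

Rural Housing Credit: income exceeds $233,600 by $167,950, which is 34 full-or-partial $5,000 increments; reduction = 34 × $35 = $1,190, leaving $665.

$665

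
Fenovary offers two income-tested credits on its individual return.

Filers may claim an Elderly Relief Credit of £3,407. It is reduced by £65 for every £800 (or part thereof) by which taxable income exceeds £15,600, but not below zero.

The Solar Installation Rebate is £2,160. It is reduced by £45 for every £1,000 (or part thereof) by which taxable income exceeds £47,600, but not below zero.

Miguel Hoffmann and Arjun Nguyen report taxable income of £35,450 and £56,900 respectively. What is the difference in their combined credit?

£2,205

Miguel (£35,450): Elderly Relief Credit: income exceeds £15,600 by £19,850, which is 25 full-or-partial £800 increments; reduction = 25 × £65 = £1,625, leaving £1,782. Solar Installation Rebate: £35,450 is at or below the £47,600 threshold, so the full £2,160 applies. total £1,782 + £2,160 = £3,942
Arjun (£56,900): Elderly Relief Credit: income exceeds £15,600 by £41,300, which is 52 full-or-partial £800 increments; reduction = 52 × £65 = £3,380, leaving £27. Solar Installation Rebate: income exceeds £47,600 by £9,300, which is 10 full-or-partial £1,000 increments; reduction = 10 × £45 = £450, leaving £1,710. total £27 + £1,710 = £1,737
Difference: |£3,942 − £1,737| = £2,205.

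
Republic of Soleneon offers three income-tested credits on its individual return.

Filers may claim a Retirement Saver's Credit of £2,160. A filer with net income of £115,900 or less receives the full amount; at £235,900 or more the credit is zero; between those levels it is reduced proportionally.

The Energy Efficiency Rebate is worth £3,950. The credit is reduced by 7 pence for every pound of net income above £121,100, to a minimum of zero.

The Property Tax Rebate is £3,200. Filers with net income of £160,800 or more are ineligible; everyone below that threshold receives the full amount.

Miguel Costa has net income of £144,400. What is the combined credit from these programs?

£7,166

Retirement Saver's Credit: £144,400 is £28,500 into a £120,000 phase-out range, leaving 91,500/120,000 of the credit: £2,160 × 91,500/120,000 = £1,647.
Energy Efficiency Rebate: 7% of the £23,300 excess over £121,100 is £1,631; credit = £3,950 − £1,631 = £2,319.
Property Tax Rebate: £144,400 is below the £160,800 cutoff, so the full £3,200 applies.
Total: £1,647 + £2,319 + £3,200 = £7,166.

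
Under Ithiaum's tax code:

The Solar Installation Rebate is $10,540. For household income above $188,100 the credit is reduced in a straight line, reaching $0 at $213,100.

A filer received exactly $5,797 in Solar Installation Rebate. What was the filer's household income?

$5,797 is 5,797/10,540 of the full $10,540, so 4,743/10,540 of the $25,000 range has been used: income = $188,100 + $25,000 × 4,743/10,540 = $199,350.

$199,350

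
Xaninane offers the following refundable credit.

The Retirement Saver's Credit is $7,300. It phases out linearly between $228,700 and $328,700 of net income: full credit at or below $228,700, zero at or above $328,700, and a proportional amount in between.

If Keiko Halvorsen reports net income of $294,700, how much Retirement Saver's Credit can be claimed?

Retirement Saver's Credit: $294,700 is $66,000 into a $100,000 phase-out range, leaving 34,000/100,000 of the credit: $7,300 × 34,000/100,000 = $2,482.

$2,482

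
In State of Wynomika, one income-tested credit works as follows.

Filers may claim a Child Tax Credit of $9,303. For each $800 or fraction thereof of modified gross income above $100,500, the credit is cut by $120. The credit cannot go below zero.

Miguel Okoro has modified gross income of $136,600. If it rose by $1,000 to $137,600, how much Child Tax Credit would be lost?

$120

At $136,600 — income exceeds $100,500 by $36,100, which is 46 full-or-partial $800 increments; reduction = 46 × $120 = $5,520, leaving $3,783.
At $137,600 — income exceeds $100,500 by $37,100, which is 47 full-or-partial $800 increments; reduction = 47 × $120 = $5,640, leaving $3,663.
Lost: $3,783 − $3,663 = $120.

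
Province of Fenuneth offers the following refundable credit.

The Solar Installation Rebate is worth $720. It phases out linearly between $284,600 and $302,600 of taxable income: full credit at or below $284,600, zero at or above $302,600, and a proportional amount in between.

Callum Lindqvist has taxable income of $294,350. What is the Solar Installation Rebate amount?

Solar Installation Rebate: $294,350 is $9,750 into a $18,000 phase-out range, leaving 8,250/18,000 of the credit: $720 × 8,250/18,000 = $330.

$330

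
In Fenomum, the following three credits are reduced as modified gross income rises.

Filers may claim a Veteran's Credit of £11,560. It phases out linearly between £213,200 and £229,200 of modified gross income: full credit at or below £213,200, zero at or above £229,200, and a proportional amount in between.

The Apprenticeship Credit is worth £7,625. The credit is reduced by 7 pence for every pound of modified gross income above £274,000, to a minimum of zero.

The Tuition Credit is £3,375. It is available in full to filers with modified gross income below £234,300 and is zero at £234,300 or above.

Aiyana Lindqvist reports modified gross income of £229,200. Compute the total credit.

£11,000

Veteran's Credit: £229,200 is at or above £229,200, so the credit is £0.
Apprenticeship Credit: £229,200 is at or below the £274,000 threshold, so the full £7,625 applies.
Tuition Credit: £229,200 is below the £234,300 cutoff, so the full £3,375 applies.
Total: £0 + £7,625 + £3,375 = £11,000.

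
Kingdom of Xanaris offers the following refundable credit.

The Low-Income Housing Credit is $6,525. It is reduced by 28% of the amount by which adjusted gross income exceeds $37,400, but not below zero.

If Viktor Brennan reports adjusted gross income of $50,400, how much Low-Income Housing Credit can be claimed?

Low-Income Housing Credit: 28% of the $13,000 excess over $37,400 is $3,640; credit = $6,525 − $3,640 = $2,885.

$2,885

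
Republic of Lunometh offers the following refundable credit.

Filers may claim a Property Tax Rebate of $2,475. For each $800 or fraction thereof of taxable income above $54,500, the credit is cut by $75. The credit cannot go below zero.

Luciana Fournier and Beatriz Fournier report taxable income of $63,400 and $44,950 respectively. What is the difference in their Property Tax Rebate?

Luciana ($63,400): Property Tax Rebate: income exceeds $54,500 by $8,900, which is 12 full-or-partial $800 increments; reduction = 12 × $75 = $900, leaving $1,575.
Beatriz ($44,950): Property Tax Rebate: $44,950 is at or below the $54,500 threshold, so the full $2,475 applies.
Difference: |$1,575 − $2,475| = $900.

$900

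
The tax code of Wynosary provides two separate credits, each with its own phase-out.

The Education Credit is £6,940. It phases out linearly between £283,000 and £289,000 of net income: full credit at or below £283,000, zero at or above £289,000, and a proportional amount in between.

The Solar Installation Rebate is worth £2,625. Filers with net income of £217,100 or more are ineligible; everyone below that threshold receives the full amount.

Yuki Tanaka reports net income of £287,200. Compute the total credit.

Education Credit: £287,200 is £4,200 into a £6,000 phase-out range, leaving 1,800/6,000 of the credit: £6,940 × 1,800/6,000 = £2,082.
Solar Installation Rebate: £287,200 meets or exceeds the £217,100 cutoff, so the credit is £0.
Total: £2,082 + £0 = £2,082.

£2,082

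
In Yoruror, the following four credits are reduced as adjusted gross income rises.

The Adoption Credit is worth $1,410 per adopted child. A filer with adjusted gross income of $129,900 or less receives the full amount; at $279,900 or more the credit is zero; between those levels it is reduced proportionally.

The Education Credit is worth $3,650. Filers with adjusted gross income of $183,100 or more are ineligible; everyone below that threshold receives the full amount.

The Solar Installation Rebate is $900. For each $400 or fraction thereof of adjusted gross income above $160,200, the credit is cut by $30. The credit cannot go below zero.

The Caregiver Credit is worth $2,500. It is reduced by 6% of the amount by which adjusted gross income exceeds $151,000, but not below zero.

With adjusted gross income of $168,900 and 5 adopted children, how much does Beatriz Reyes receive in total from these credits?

$10,533

Adoption Credit: base = 5 × $1,410 = $7,050. $168,900 is $39,000 into a $150,000 phase-out range, leaving 111,000/150,000 of the credit: $7,050 × 111,000/150,000 = $5,217.
Education Credit: $168,900 is below the $183,100 cutoff, so the full $3,650 applies.
Solar Installation Rebate: income exceeds $160,200 by $8,700, which is 22 full-or-partial $400 increments; reduction = 22 × $30 = $660, leaving $240.
Caregiver Credit: 6% of the $17,900 excess over $151,000 is $1,074; credit = $2,500 − $1,074 = $1,426.
Total: $5,217 + $3,650 + $240 + $1,426 = $10,533.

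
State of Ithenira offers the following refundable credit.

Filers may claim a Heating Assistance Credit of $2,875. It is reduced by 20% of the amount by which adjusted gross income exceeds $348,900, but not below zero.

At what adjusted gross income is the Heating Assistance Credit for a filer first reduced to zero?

$363,275

The credit falls by 20% of each dollar above $348,900, so it reaches zero when the excess is $2,875 / 20% = $14,375: income = $348,900 + $14,375 = $363,275.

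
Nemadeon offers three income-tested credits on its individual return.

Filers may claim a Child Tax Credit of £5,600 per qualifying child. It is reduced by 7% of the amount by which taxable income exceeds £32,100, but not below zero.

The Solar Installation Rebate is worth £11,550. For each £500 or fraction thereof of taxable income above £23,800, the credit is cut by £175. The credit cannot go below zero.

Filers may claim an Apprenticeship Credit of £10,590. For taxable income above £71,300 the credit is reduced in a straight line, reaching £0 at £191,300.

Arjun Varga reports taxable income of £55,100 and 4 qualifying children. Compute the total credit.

£31,905

Child Tax Credit: base = 4 × £5,600 = £22,400. 7% of the £23,000 excess over £32,100 is £1,610; credit = £22,400 − £1,610 = £20,790.
Solar Installation Rebate: income exceeds £23,800 by £31,300, which is 63 full-or-partial £500 increments; reduction = 63 × £175 = £11,025, leaving £525.
Apprenticeship Credit: £55,100 is at or below the £71,300 threshold, so the full £10,590 applies.
Total: £20,790 + £525 + £10,590 = £31,905.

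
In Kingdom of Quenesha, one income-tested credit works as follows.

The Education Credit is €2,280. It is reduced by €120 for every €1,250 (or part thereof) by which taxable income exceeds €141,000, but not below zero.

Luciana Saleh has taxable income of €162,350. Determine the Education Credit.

€120

Education Credit: income exceeds €141,000 by €21,350, which is 18 full-or-partial €1,250 increments; reduction = 18 × €120 = €2,160, leaving €120.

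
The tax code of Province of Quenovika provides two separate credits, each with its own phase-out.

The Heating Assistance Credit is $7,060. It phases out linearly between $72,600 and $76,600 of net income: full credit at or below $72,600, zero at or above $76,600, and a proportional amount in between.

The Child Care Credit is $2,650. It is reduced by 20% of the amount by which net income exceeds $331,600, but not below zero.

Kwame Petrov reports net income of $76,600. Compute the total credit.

$2,650

Heating Assistance Credit: $76,600 is at or above $76,600, so the credit is $0.
Child Care Credit: $76,600 is at or below the $331,600 threshold, so the full $2,650 applies.
Total: $0 + $2,650 = $2,650.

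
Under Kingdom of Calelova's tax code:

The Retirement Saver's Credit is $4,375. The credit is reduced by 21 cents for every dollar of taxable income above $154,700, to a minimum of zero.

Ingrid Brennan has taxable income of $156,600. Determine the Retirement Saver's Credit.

Retirement Saver's Credit: 21% of the $1,900 excess over $154,700 is $399; credit = $4,375 − $399 = $3,976.

$3,976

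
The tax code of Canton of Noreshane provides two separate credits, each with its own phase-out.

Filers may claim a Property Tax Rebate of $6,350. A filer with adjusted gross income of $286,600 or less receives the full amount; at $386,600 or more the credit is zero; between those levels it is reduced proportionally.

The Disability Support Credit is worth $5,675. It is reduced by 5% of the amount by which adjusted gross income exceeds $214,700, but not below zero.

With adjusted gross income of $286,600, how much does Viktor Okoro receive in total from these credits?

$8,430

Property Tax Rebate: $286,600 is at or below the $286,600 threshold, so the full $6,350 applies.
Disability Support Credit: 5% of the $71,900 excess over $214,700 is $3,595; credit = $5,675 − $3,595 = $2,080.
Total: $6,350 + $2,080 = $8,430.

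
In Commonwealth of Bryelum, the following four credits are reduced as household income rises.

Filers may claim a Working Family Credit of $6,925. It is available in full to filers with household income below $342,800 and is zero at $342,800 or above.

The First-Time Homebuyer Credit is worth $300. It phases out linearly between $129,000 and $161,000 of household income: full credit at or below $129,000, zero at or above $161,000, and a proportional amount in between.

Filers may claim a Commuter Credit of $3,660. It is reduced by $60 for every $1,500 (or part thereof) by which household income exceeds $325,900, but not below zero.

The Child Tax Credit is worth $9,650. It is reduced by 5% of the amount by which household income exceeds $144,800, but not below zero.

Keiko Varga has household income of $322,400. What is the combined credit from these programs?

Working Family Credit: $322,400 is below the $342,800 cutoff, so the full $6,925 applies.
First-Time Homebuyer Credit: $322,400 is at or above $161,000, so the credit is $0.
Commuter Credit: $322,400 is at or below the $325,900 threshold, so the full $3,660 applies.
Child Tax Credit: 5% of the $177,600 excess over $144,800 is $8,880; credit = $9,650 − $8,880 = $770.
Total: $6,925 + $0 + $3,660 + $770 = $11,355.

$11,355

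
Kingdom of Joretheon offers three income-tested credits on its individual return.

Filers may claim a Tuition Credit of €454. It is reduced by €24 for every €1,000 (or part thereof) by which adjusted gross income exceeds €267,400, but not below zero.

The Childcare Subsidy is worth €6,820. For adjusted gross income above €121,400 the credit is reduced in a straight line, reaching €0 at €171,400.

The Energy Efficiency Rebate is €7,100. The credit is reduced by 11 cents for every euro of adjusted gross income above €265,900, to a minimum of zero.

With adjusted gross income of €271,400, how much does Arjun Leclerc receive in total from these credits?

€6,853

Tuition Credit: income exceeds €267,400 by €4,000, which is 4 full-or-partial €1,000 increments; reduction = 4 × €24 = €96, leaving €358.
Childcare Subsidy: €271,400 is at or above €171,400, so the credit is €0.
Energy Efficiency Rebate: 11% of the €5,500 excess over €265,900 is €605; credit = €7,100 − €605 = €6,495.
Total: €358 + €0 + €6,495 = €6,853.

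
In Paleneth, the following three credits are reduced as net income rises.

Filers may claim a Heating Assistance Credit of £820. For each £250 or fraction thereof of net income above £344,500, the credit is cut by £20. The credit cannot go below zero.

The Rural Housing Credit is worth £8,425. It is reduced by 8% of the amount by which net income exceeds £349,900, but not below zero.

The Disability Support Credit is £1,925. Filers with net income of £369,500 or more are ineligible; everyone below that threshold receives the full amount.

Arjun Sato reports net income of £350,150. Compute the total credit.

£10,690

Heating Assistance Credit: income exceeds £344,500 by £5,650, which is 23 full-or-partial £250 increments; reduction = 23 × £20 = £460, leaving £360.
Rural Housing Credit: 8% of the £250 excess over £349,900 is £20; credit = £8,425 − £20 = £8,405.
Disability Support Credit: £350,150 is below the £369,500 cutoff, so the full £1,925 applies.
Total: £360 + £8,405 + £1,925 = £10,690.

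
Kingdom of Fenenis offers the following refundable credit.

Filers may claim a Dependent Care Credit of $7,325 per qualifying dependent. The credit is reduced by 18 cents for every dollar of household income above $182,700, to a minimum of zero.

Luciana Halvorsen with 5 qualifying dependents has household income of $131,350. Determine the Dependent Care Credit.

$36,625

Dependent Care Credit: base = 5 × $7,325 = $36,625. $131,350 is at or below the $182,700 threshold, so the full $36,625 applies.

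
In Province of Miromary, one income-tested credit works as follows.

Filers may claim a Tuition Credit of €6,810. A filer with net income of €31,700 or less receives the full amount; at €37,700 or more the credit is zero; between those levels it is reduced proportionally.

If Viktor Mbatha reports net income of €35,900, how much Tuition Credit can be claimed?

Tuition Credit: €35,900 is €4,200 into a €6,000 phase-out range, leaving 1,800/6,000 of the credit: €6,810 × 1,800/6,000 = €2,043.

€2,043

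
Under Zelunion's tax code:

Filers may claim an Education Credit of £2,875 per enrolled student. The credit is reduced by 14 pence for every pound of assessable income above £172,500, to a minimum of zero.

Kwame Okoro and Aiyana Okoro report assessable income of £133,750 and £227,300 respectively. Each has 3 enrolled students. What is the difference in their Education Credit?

Kwame (£133,750): Education Credit: base = 3 × £2,875 = £8,625. £133,750 is at or below the £172,500 threshold, so the full £8,625 applies.
Aiyana (£227,300): Education Credit: base = 3 × £2,875 = £8,625. 14% of the £54,800 excess over £172,500 is £7,672; credit = £8,625 − £7,672 = £953.
Difference: |£8,625 − £953| = £7,672.

£7,672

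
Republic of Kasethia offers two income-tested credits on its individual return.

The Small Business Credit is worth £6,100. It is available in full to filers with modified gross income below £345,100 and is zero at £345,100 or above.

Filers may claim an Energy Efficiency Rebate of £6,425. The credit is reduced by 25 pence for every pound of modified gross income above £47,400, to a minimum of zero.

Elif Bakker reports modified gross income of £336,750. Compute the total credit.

£6,100

Small Business Credit: £336,750 is below the £345,100 cutoff, so the full £6,100 applies.
Energy Efficiency Rebate: 25% of the £289,350 excess over £47,400 is £72,337.50 ≥ base, so the credit is £0.
Total: £6,100 + £0 = £6,100.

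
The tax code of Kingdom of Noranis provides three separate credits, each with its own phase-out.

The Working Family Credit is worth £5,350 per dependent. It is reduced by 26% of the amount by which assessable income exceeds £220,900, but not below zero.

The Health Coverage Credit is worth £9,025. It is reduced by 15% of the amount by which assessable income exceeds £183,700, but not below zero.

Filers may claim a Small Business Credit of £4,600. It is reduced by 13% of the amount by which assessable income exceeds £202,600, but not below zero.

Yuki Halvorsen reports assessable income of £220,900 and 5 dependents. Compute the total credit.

Working Family Credit: base = 5 × £5,350 = £26,750. £220,900 is at or below the £220,900 threshold, so the full £26,750 applies.
Health Coverage Credit: 15% of the £37,200 excess over £183,700 is £5,580; credit = £9,025 − £5,580 = £3,445.
Small Business Credit: 13% of the £18,300 excess over £202,600 is £2,379; credit = £4,600 − £2,379 = £2,221.
Total: £26,750 + £3,445 + £2,221 = £32,416.

£32,416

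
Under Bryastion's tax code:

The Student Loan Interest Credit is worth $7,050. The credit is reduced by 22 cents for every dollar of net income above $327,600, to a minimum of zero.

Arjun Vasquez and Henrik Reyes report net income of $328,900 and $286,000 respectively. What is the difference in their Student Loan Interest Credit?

Arjun ($328,900): Student Loan Interest Credit: 22% of the $1,300 excess over $327,600 is $286; credit = $7,050 − $286 = $6,764.
Henrik ($286,000): Student Loan Interest Credit: $286,000 is at or below the $327,600 threshold, so the full $7,050 applies.
Difference: |$6,764 − $7,050| = $286.

$286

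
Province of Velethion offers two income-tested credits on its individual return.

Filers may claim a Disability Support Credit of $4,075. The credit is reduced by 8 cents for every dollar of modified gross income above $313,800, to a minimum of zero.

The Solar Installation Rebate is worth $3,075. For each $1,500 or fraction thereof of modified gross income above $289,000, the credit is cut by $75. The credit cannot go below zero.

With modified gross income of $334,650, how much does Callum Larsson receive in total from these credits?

Disability Support Credit: 8% of the $20,850 excess over $313,800 is $1,668; credit = $4,075 − $1,668 = $2,407.
Solar Installation Rebate: income exceeds $289,000 by $45,650, which is 31 full-or-partial $1,500 increments; reduction = 31 × $75 = $2,325, leaving $750.
Total: $2,407 + $750 = $3,157.

$3,157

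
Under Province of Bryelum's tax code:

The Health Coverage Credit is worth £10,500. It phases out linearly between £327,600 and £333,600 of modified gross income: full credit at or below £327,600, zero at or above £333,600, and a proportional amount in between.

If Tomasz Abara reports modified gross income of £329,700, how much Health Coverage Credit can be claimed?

Health Coverage Credit: £329,700 is £2,100 into a £6,000 phase-out range, leaving 3,900/6,000 of the credit: £10,500 × 3,900/6,000 = £6,825.

£6,825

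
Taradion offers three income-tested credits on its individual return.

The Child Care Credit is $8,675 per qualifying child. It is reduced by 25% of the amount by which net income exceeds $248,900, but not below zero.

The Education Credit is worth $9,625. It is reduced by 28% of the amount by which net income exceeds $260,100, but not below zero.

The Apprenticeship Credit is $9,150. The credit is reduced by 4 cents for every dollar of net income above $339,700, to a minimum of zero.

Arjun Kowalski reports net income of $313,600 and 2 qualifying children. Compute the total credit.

$10,325

Child Care Credit: base = 2 × $8,675 = $17,350. 25% of the $64,700 excess over $248,900 is $16,175; credit = $17,350 − $16,175 = $1,175.
Education Credit: 28% of the $53,500 excess over $260,100 is $14,980 ≥ base, so the credit is $0.
Apprenticeship Credit: $313,600 is at or below the $339,700 threshold, so the full $9,150 applies.
Total: $1,175 + $0 + $9,150 = $10,325.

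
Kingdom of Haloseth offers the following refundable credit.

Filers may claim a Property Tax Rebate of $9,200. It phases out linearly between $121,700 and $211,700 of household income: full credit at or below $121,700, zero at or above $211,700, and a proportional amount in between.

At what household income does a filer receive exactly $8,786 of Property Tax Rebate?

$125,750

$8,786 is 8,786/9,200 of the full $9,200, so 414/9,200 of the $90,000 range has been used: income = $121,700 + $90,000 × 414/9,200 = $125,750.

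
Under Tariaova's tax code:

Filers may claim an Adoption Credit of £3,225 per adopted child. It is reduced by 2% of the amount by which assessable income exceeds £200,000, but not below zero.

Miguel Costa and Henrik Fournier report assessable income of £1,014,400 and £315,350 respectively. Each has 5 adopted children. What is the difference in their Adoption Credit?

£13,818

Miguel (£1,014,400): Adoption Credit: base = 5 × £3,225 = £16,125. 2% of the £814,400 excess over £200,000 is £16,288 ≥ base, so the credit is £0.
Henrik (£315,350): Adoption Credit: base = 5 × £3,225 = £16,125. 2% of the £115,350 excess over £200,000 is £2,307; credit = £16,125 − £2,307 = £13,818.
Difference: |£0 − £13,818| = £13,818.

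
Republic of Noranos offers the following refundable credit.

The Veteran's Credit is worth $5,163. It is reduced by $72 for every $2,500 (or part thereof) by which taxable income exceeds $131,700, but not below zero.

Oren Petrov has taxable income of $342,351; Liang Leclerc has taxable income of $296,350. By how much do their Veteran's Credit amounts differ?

Oren ($342,351): Veteran's Credit: income exceeds $131,700 by $210,651 → 85 increments × $72 = $6,120 ≥ base, so the credit is $0.
Liang ($296,350): Veteran's Credit: income exceeds $131,700 by $164,650, which is 66 full-or-partial $2,500 increments; reduction = 66 × $72 = $4,752, leaving $411.
Difference: |$0 − $411| = $411.

$411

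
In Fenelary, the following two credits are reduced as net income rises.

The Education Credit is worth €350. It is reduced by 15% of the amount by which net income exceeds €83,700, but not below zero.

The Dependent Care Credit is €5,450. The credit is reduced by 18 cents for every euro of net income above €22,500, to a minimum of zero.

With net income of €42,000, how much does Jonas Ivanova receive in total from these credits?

€2,290

Education Credit: €42,000 is at or below the €83,700 threshold, so the full €350 applies.
Dependent Care Credit: 18% of the €19,500 excess over €22,500 is €3,510; credit = €5,450 − €3,510 = €1,940.
Total: €350 + €1,940 = €2,290.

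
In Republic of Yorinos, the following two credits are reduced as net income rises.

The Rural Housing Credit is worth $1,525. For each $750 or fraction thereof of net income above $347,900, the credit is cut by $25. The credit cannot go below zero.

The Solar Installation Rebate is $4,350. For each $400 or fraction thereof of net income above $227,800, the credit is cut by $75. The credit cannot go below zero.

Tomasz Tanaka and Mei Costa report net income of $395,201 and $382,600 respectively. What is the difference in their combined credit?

$350

Tomasz ($395,201): Rural Housing Credit: income exceeds $347,900 by $47,301 → 64 increments × $25 = $1,600 ≥ base, so the credit is $0. Solar Installation Rebate: income exceeds $227,800 by $167,401 → 419 increments × $75 = $31,425 ≥ base, so the credit is $0. total $0 + $0 = $0
Mei ($382,600): Rural Housing Credit: income exceeds $347,900 by $34,700, which is 47 full-or-partial $750 increments; reduction = 47 × $25 = $1,175, leaving $350. Solar Installation Rebate: income exceeds $227,800 by $154,800 → 387 increments × $75 = $29,025 ≥ base, so the credit is $0. total $350 + $0 = $350
Difference: |$0 − $350| = $350.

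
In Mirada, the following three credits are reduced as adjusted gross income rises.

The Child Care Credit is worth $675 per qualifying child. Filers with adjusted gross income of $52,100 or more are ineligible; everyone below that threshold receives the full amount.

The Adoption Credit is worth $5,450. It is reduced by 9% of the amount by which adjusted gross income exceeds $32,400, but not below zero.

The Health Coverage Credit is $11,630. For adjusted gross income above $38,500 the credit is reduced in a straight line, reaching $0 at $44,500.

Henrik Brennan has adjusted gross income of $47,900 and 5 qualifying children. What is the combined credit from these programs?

$7,430

Child Care Credit: base = 5 × $675 = $3,375. $47,900 is below the $52,100 cutoff, so the full $3,375 applies.
Adoption Credit: 9% of the $15,500 excess over $32,400 is $1,395; credit = $5,450 − $1,395 = $4,055.
Health Coverage Credit: $47,900 is at or above $44,500, so the credit is $0.
Total: $3,375 + $4,055 + $0 = $7,430.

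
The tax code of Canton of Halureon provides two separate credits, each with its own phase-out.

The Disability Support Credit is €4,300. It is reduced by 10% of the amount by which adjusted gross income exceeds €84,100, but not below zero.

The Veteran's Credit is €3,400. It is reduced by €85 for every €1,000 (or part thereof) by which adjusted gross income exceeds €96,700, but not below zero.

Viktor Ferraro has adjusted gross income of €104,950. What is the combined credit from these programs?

Disability Support Credit: 10% of the €20,850 excess over €84,100 is €2,085; credit = €4,300 − €2,085 = €2,215.
Veteran's Credit: income exceeds €96,700 by €8,250, which is 9 full-or-partial €1,000 increments; reduction = 9 × €85 = €765, leaving €2,635.
Total: €2,215 + €2,635 = €4,850.

€4,850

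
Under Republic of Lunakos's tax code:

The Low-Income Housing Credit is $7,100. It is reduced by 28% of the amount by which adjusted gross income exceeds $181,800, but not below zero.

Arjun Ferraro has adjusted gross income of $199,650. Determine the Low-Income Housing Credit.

Low-Income Housing Credit: 28% of the $17,850 excess over $181,800 is $4,998; credit = $7,100 − $4,998 = $2,102.

$2,102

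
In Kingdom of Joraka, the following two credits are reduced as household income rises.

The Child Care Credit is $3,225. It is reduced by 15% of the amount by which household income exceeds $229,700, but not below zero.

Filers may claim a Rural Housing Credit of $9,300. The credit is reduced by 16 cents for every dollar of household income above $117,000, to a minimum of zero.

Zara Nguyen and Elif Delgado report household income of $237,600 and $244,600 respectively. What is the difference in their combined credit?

Zara ($237,600): Child Care Credit: 15% of the $7,900 excess over $229,700 is $1,185; credit = $3,225 − $1,185 = $2,040. Rural Housing Credit: 16% of the $120,600 excess over $117,000 is $19,296 ≥ base, so the credit is $0. total $2,040 + $0 = $2,040
Elif ($244,600): Child Care Credit: 15% of the $14,900 excess over $229,700 is $2,235; credit = $3,225 − $2,235 = $990. Rural Housing Credit: 16% of the $127,600 excess over $117,000 is $20,416 ≥ base, so the credit is $0. total $990 + $0 = $990
Difference: |$2,040 − $990| = $1,050.

$1,050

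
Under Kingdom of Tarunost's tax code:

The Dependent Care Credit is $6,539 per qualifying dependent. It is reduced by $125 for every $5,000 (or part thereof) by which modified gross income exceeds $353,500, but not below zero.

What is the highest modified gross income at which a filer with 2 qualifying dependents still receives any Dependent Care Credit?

Full credit = 2 × $6,539 = $13,078.
After 104 increments the reduction is 104 × $125 = $13,000, leaving $78; one more increment wipes it out. Increment 104 ends at excess 104 × $5,000 = $520,000, so the highest qualifying income is $353,500 + $520,000 = $873,500.

$873,500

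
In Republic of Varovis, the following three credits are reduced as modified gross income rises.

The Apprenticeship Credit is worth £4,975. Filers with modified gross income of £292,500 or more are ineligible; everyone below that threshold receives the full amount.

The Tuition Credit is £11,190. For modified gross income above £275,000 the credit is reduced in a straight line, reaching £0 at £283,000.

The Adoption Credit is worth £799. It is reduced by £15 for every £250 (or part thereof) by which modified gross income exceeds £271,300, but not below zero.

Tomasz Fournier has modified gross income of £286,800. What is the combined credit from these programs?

£4,975

Apprenticeship Credit: £286,800 is below the £292,500 cutoff, so the full £4,975 applies.
Tuition Credit: £286,800 is at or above £283,000, so the credit is £0.
Adoption Credit: income exceeds £271,300 by £15,500 → 62 increments × £15 = £930 ≥ base, so the credit is £0.
Total: £4,975 + £0 + £0 = £4,975.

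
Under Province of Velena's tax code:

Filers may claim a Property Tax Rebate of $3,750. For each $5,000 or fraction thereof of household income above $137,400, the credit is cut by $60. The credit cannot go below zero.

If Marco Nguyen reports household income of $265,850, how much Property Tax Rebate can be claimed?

$2,190

Property Tax Rebate: income exceeds $137,400 by $128,450, which is 26 full-or-partial $5,000 increments; reduction = 26 × $60 = $1,560, leaving $2,190.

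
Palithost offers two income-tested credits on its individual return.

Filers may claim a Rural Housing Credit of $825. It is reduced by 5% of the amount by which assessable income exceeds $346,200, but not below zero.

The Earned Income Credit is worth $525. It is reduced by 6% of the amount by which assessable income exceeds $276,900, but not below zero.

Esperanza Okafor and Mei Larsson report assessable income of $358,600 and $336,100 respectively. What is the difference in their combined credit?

$620

Esperanza ($358,600): Rural Housing Credit: 5% of the $12,400 excess over $346,200 is $620; credit = $825 − $620 = $205. Earned Income Credit: 6% of the $81,700 excess over $276,900 is $4,902 ≥ base, so the credit is $0. total $205 + $0 = $205
Mei ($336,100): Rural Housing Credit: $336,100 is at or below the $346,200 threshold, so the full $825 applies. Earned Income Credit: 6% of the $59,200 excess over $276,900 is $3,552 ≥ base, so the credit is $0. total $825 + $0 = $825
Difference: |$205 − $825| = $620.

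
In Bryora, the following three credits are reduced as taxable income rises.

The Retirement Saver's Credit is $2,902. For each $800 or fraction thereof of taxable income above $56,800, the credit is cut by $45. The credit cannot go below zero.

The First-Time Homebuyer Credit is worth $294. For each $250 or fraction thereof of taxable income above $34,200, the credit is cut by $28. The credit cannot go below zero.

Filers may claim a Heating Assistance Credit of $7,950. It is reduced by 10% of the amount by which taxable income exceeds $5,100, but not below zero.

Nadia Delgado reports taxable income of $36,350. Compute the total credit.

Retirement Saver's Credit: $36,350 is at or below the $56,800 threshold, so the full $2,902 applies.
First-Time Homebuyer Credit: income exceeds $34,200 by $2,150, which is 9 full-or-partial $250 increments; reduction = 9 × $28 = $252, leaving $42.
Heating Assistance Credit: 10% of the $31,250 excess over $5,100 is $3,125; credit = $7,950 − $3,125 = $4,825.
Total: $2,902 + $42 + $4,825 = $7,769.

$7,769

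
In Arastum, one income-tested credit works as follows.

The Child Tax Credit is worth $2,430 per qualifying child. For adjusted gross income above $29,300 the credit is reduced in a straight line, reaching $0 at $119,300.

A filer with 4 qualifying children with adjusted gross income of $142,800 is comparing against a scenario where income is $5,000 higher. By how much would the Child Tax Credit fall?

$0

At $142,800 — base = 4 × $2,430 = $9,720. $142,800 is at or above $119,300, so the credit is $0.
At $147,800 — base = 4 × $2,430 = $9,720. $147,800 is at or above $119,300, so the credit is $0.
Lost: $0 − $0 = $0.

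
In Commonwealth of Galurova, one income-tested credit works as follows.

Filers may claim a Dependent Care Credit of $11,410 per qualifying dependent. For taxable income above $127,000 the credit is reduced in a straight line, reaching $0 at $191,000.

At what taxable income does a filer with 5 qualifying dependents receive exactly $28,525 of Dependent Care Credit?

Full credit = 5 × $11,410 = $57,050.
$28,525 is 28,525/57,050 of the full $57,050, so 28,525/57,050 of the $64,000 range has been used: income = $127,000 + $64,000 × 28,525/57,050 = $159,000.

$159,000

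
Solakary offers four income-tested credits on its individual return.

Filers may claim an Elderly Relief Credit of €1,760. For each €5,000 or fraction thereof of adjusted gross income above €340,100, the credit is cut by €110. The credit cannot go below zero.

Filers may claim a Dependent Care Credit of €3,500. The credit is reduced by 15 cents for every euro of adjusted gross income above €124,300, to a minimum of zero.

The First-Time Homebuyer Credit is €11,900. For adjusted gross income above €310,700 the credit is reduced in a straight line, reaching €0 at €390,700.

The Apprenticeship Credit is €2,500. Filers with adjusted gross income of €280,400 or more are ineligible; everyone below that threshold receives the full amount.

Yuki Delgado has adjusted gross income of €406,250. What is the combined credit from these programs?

€220

Elderly Relief Credit: income exceeds €340,100 by €66,150, which is 14 full-or-partial €5,000 increments; reduction = 14 × €110 = €1,540, leaving €220.
Dependent Care Credit: 15% of the €281,950 excess over €124,300 is €42,292.50 ≥ base, so the credit is €0.
First-Time Homebuyer Credit: €406,250 is at or above €390,700, so the credit is €0.
Apprenticeship Credit: €406,250 meets or exceeds the €280,400 cutoff, so the credit is €0.
Total: €220 + €0 + €0 + €0 = €220.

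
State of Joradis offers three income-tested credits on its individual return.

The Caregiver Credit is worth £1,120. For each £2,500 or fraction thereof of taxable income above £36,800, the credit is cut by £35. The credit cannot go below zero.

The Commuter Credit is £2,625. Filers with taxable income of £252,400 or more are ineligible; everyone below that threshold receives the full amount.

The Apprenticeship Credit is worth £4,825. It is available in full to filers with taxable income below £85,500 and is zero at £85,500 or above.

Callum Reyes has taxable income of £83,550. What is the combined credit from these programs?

Caregiver Credit: income exceeds £36,800 by £46,750, which is 19 full-or-partial £2,500 increments; reduction = 19 × £35 = £665, leaving £455.
Commuter Credit: £83,550 is below the £252,400 cutoff, so the full £2,625 applies.
Apprenticeship Credit: £83,550 is below the £85,500 cutoff, so the full £4,825 applies.
Total: £455 + £2,625 + £4,825 = £7,905.

£7,905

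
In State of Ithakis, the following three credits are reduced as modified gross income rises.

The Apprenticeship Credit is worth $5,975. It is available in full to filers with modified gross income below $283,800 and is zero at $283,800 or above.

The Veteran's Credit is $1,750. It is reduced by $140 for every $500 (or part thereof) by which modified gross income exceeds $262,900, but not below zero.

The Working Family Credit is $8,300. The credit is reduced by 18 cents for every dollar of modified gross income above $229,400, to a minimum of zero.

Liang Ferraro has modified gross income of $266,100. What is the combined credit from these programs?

$8,439

Apprenticeship Credit: $266,100 is below the $283,800 cutoff, so the full $5,975 applies.
Veteran's Credit: income exceeds $262,900 by $3,200, which is 7 full-or-partial $500 increments; reduction = 7 × $140 = $980, leaving $770.
Working Family Credit: 18% of the $36,700 excess over $229,400 is $6,606; credit = $8,300 − $6,606 = $1,694.
Total: $5,975 + $770 + $1,694 = $8,439.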